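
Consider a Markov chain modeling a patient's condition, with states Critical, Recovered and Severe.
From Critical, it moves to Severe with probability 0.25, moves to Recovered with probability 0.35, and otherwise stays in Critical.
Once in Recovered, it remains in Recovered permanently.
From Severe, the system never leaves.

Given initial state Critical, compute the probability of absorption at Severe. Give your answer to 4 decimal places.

0.4167

Let h(s) be the probability of absorption at Severe starting from transient state s. Then h(Severe) = 1 and h(Recovered) = 0. By first-step analysis:
h(Critical) = 0.4·h(Critical) + 0.35·0 + 0.25·1
Solving: h(Critical) = 0.4167.
Starting from Critical, the probability is 0.4167.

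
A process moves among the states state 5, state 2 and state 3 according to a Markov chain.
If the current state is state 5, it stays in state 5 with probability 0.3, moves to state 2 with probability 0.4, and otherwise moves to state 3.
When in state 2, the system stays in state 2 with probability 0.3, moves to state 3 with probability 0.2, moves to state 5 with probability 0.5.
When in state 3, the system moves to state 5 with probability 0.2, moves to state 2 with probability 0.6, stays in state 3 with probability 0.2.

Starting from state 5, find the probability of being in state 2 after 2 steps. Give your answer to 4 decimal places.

0.4200

Sum over the intermediate state after 1 step:
P = P(state 5→state 5)·P(state 5→state 2) + P(state 5→state 2)·P(state 2→state 2) + P(state 5→state 3)·P(state 3→state 2)
  = 0.3×0.4 + 0.4×0.3 + 0.3×0.6
  = 0.1200 + 0.1200 + 0.1800 = 0.4200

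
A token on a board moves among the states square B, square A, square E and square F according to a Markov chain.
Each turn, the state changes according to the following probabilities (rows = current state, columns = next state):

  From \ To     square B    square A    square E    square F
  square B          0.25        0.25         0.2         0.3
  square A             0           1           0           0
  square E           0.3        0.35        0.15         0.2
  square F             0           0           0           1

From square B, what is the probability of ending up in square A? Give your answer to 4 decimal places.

0.4892

Let h(s) be the probability of absorption at square A starting from transient state s. Then h(square A) = 1 and h(square F) = 0. By first-step analysis:
h(square B) = 0.25·h(square B) + 0.25·1 + 0.2·h(square E) + 0.3·0
h(square E) = 0.3·h(square B) + 0.35·1 + 0.15·h(square E) + 0.2·0
Solving: h(square B) = 0.4892, h(square E) = 0.5844.
Starting from square B, the probability is 0.4892.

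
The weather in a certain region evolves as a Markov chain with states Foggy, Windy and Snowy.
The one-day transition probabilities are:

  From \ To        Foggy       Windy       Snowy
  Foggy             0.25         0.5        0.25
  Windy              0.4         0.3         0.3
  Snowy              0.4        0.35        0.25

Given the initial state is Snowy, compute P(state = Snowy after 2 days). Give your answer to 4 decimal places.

Sum over the intermediate state after 1 day:
P = P(Snowy→Foggy)·P(Foggy→Snowy) + P(Snowy→Windy)·P(Windy→Snowy) + P(Snowy→Snowy)·P(Snowy→Snowy)
  = 0.4×0.25 + 0.35×0.3 + 0.25×0.25
  = 0.1000 + 0.1050 + 0.0625 = 0.2675

0.2675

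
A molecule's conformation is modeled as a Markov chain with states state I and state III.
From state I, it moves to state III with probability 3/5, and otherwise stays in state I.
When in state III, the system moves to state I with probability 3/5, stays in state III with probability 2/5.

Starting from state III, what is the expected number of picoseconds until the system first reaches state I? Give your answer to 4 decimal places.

1.6667

Let t(s) be the expected number of picoseconds to first reach state I from state s, with t(state I) = 0. Conditioning on the first picosecond:
t(state III) = 1 + 0.4·t(state III)
Solving: t(state III) = 1.6667.
Expected picoseconds from state III to state I: 1.6667.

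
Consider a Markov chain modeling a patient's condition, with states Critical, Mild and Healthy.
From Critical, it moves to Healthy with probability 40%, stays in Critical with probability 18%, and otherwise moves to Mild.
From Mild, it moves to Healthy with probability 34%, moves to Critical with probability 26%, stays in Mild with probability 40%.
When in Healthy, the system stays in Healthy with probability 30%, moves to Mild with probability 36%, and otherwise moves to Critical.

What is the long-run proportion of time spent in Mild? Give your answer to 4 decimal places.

0.3916

Let the stationary distribution be π with π = πP and π_1 + π_2 + π_3 = 1.
π_1 = 0.18·π_1 + 0.26·π_2 + 0.34·π_3
π_2 = 0.42·π_1 + 0.4·π_2 + 0.36·π_3
Solving with the normalization constraint gives π = (0.2661, 0.3916, 0.3423).
So the stationary probability of Mild is 0.3916.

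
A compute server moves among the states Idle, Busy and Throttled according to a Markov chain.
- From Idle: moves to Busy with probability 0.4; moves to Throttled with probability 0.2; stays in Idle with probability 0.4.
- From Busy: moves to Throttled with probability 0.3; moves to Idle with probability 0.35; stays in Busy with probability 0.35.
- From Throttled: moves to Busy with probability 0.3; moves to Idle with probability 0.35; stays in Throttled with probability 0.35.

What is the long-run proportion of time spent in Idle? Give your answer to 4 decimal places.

Let the stationary distribution be π with π = πP and π_1 + π_2 + π_3 = 1.
π_1 = 0.4·π_1 + 0.35·π_2 + 0.35·π_3
π_2 = 0.4·π_1 + 0.35·π_2 + 0.3·π_3
Solving with the normalization constraint gives π = (0.3684, 0.3546, 0.2770).
So the stationary probability of Idle is 0.3684.

0.3684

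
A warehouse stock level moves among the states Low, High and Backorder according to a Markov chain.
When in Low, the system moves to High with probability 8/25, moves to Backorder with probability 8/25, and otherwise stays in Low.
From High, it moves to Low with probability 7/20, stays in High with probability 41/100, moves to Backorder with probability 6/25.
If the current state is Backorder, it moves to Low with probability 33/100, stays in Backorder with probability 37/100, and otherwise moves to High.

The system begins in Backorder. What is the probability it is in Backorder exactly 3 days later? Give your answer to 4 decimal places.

Propagate the distribution vector 3 days from Backorder.
After 0 days: (0.0000, 0.0000, 1.0000)
After 1 day: (0.3300, 0.3000, 0.3700)
After 2 days: (0.3459, 0.3396, 0.3145)
After 3 days: (0.3472, 0.3443, 0.3086)
P(in Backorder after 3 days) = 0.3086

0.3086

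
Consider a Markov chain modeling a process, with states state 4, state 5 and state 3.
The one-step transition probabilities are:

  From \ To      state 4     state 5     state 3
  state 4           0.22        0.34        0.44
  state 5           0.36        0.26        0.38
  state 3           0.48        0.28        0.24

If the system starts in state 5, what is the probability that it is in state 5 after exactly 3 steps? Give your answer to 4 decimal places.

0.2954

Propagate the distribution vector 3 steps from state 5.
After 0 steps: (0.0000, 1.0000, 0.0000)
After 1 step: (0.3600, 0.2600, 0.3800)
After 2 steps: (0.3552, 0.2964, 0.3484)
After 3 steps: (0.3521, 0.2954, 0.3525)
P(in state 5 after 3 steps) = 0.2954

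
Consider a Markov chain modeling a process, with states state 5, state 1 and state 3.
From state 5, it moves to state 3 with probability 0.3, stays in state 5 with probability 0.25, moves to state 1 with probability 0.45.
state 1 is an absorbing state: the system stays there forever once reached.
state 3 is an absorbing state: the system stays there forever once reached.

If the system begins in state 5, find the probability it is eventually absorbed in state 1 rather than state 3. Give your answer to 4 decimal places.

Let h(s) be the probability of absorption at state 1 starting from transient state s. Then h(state 1) = 1 and h(state 3) = 0. By first-step analysis:
h(state 5) = 0.25·h(state 5) + 0.45·1 + 0.3·0
Solving: h(state 5) = 0.6000.
Starting from state 5, the probability is 0.6000.

0.6000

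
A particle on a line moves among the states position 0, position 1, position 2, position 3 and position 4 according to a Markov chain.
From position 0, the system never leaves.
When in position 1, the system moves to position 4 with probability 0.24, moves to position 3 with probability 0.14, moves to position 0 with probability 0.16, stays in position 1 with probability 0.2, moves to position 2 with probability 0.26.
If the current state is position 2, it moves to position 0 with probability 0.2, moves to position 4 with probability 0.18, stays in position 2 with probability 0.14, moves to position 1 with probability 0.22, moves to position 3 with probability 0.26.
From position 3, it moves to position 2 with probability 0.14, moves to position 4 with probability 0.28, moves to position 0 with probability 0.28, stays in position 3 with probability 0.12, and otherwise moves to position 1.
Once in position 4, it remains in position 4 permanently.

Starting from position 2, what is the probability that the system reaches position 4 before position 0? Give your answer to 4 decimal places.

Let h(s) be the probability of absorption at position 4 starting from transient state s. Then h(position 4) = 1 and h(position 0) = 0. By first-step analysis:
h(position 1) = 0.16·0 + 0.2·h(position 1) + 0.26·h(position 2) + 0.14·h(position 3) + 0.24·1
h(position 2) = 0.2·0 + 0.22·h(position 1) + 0.14·h(position 2) + 0.26·h(position 3) + 0.18·1
h(position 3) = 0.28·0 + 0.18·h(position 1) + 0.14·h(position 2) + 0.12·h(position 3) + 0.28·1
Solving: h(position 1) = 0.5540, h(position 2) = 0.5058, h(position 3) = 0.5120.
Starting from position 2, the probability is 0.5058.

0.5058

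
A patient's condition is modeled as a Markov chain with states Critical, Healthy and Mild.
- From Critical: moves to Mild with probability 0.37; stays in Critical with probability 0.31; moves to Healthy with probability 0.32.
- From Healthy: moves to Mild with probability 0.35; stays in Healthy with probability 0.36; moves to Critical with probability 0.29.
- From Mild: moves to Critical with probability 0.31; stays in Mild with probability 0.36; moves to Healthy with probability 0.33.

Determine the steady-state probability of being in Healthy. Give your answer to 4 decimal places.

0.3371

Let the stationary distribution be π with π = πP and π_1 + π_2 + π_3 = 1.
π_1 = 0.31·π_1 + 0.29·π_2 + 0.31·π_3
π_2 = 0.32·π_1 + 0.36·π_2 + 0.33·π_3
Solving with the normalization constraint gives π = (0.3033, 0.3371, 0.3597).
So the stationary probability of Healthy is 0.3371.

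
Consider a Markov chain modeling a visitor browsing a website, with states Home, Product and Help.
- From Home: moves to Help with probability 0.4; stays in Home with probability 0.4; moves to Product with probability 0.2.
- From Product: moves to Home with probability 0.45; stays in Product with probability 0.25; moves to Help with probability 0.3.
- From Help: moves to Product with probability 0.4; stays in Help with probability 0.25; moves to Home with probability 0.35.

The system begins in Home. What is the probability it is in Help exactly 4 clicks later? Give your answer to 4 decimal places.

Propagate the distribution vector 4 clicks from Home.
After 0 clicks: (1.0000, 0.0000, 0.0000)
After 1 click: (0.4000, 0.2000, 0.4000)
After 2 clicks: (0.3900, 0.2900, 0.3200)
After 3 clicks: (0.3985, 0.2785, 0.3230)
After 4 clicks: (0.3978, 0.2785, 0.3237)
P(in Help after 4 clicks) = 0.3237

0.3237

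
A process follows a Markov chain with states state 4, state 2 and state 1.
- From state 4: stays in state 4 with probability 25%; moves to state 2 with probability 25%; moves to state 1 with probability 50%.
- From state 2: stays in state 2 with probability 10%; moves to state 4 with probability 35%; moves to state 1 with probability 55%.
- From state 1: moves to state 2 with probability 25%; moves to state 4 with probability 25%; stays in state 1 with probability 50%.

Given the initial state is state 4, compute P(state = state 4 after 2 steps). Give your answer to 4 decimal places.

Sum over the intermediate state after 1 step:
P = P(state 4→state 4)·P(state 4→state 4) + P(state 4→state 2)·P(state 2→state 4) + P(state 4→state 1)·P(state 1→state 4)
  = 0.25×0.25 + 0.25×0.35 + 0.5×0.25
  = 0.0625 + 0.0875 + 0.1250 = 0.2750

0.2750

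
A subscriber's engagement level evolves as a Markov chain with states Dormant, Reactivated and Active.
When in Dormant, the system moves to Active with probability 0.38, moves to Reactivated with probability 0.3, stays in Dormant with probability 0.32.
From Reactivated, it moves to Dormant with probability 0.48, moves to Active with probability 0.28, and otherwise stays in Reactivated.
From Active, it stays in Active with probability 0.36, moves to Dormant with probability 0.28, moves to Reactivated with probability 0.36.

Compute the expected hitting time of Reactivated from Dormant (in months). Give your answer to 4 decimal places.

3.1022

Let t(s) be the expected number of months to first reach Reactivated from state s, with t(Reactivated) = 0. Conditioning on the first month:
t(Dormant) = 1 + 0.32·t(Dormant) + 0.38·t(Active)
t(Active) = 1 + 0.28·t(Dormant) + 0.36·t(Active)
Solving: t(Dormant) = 3.1022, t(Active) = 2.9197.
Expected months from Dormant to Reactivated: 3.1022.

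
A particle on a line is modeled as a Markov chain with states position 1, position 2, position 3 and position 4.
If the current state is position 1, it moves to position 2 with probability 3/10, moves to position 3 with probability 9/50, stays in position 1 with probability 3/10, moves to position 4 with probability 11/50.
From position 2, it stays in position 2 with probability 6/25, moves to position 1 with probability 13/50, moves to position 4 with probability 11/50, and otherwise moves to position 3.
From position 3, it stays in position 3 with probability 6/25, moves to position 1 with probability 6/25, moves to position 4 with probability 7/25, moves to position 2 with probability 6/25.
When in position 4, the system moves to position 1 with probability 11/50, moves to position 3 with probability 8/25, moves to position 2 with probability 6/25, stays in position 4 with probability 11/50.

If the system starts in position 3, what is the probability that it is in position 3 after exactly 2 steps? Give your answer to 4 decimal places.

0.2576

Propagate the distribution vector 2 steps from position 3.
After 0 steps: (0.0000, 0.0000, 1.0000, 0.0000)
After 1 step: (0.2400, 0.2400, 0.2400, 0.2800)
After 2 steps: (0.2536, 0.2544, 0.2576, 0.2344)
P(in position 3 after 2 steps) = 0.2576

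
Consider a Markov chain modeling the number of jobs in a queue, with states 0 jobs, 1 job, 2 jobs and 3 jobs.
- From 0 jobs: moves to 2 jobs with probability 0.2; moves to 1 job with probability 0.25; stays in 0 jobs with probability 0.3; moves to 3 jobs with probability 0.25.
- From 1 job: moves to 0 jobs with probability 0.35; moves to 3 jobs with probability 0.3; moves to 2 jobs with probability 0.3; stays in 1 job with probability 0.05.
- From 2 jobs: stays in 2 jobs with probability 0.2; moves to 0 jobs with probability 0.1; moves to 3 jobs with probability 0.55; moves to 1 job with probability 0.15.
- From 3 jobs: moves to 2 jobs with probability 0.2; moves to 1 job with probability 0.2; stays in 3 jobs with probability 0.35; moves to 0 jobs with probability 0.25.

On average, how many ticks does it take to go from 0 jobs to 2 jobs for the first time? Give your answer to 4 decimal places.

Let t(s) be the expected number of ticks to first reach 2 jobs from state s, with t(2 jobs) = 0. Conditioning on the first tick:
t(0 jobs) = 1 + 0.3·t(0 jobs) + 0.25·t(1 job) + 0.25·t(3 jobs)
t(1 job) = 1 + 0.35·t(0 jobs) + 0.05·t(1 job) + 0.3·t(3 jobs)
t(3 jobs) = 1 + 0.25·t(0 jobs) + 0.2·t(1 job) + 0.35·t(3 jobs)
Solving: t(0 jobs) = 4.5531, t(1 job) = 4.1746, t(3 jobs) = 4.5741.
Expected ticks from 0 jobs to 2 jobs: 4.5531.

4.5531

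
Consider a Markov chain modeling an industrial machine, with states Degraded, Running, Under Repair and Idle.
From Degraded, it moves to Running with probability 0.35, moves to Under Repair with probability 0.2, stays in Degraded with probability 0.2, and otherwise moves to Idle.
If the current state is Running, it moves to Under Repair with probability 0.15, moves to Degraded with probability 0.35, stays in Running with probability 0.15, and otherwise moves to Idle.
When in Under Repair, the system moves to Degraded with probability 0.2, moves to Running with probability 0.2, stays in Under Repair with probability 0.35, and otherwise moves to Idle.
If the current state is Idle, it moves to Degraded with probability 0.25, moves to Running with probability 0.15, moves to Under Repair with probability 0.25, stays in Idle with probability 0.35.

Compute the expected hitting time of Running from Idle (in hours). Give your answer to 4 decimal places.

Let t(s) be the expected number of hours to first reach Running from state s, with t(Running) = 0. Conditioning on the first hour:
t(Degraded) = 1 + 0.2·t(Degraded) + 0.2·t(Under Repair) + 0.25·t(Idle)
t(Under Repair) = 1 + 0.2·t(Degraded) + 0.35·t(Under Repair) + 0.25·t(Idle)
t(Idle) = 1 + 0.25·t(Degraded) + 0.25·t(Under Repair) + 0.35·t(Idle)
Solving: t(Degraded) = 3.8956, t(Under Repair) = 4.5831, t(Idle) = 4.7995.
Expected hours from Idle to Running: 4.7995.

4.7995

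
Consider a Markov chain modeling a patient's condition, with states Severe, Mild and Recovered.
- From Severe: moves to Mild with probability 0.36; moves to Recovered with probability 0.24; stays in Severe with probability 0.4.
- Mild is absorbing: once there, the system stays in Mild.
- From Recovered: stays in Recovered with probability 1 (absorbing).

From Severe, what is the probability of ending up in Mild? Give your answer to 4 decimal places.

Let h(s) be the probability of absorption at Mild starting from transient state s. Then h(Mild) = 1 and h(Recovered) = 0. By first-step analysis:
h(Severe) = 0.4·h(Severe) + 0.36·1 + 0.24·0
Solving: h(Severe) = 0.6000.
Starting from Severe, the probability is 0.6000.

0.6000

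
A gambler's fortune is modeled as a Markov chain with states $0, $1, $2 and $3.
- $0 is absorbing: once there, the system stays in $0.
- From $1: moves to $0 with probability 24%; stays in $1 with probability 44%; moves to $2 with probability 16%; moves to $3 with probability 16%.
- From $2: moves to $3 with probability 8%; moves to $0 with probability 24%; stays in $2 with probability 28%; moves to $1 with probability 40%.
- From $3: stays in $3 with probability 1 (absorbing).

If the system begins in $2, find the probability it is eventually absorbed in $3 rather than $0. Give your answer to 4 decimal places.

0.3208

Let h(s) be the probability of absorption at $3 starting from transient state s. Then h($3) = 1 and h($0) = 0. By first-step analysis:
h($1) = 0.24·0 + 0.44·h($1) + 0.16·h($2) + 0.16·1
h($2) = 0.24·0 + 0.4·h($1) + 0.28·h($2) + 0.08·1
Solving: h($1) = 0.3774, h($2) = 0.3208.
Starting from $2, the probability is 0.3208.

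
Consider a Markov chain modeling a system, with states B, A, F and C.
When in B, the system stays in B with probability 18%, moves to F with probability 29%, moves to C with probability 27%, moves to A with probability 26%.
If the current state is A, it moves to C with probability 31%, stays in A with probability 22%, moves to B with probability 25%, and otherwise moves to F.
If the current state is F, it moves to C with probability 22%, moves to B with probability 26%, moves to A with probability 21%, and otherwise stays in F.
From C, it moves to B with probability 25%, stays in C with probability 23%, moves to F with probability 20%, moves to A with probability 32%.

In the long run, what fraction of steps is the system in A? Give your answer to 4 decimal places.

0.2526

Let the stationary distribution be π with π = πP and π_1 + π_2 + π_3 + π_4 = 1.
π_1 = 0.18·π_1 + 0.25·π_2 + 0.26·π_3 + 0.25·π_4
π_2 = 0.26·π_1 + 0.22·π_2 + 0.21·π_3 + 0.32·π_4
π_3 = 0.29·π_1 + 0.22·π_2 + 0.31·π_3 + 0.2·π_4
Solving with the normalization constraint gives π = (0.2360, 0.2526, 0.2543, 0.2571).
So the stationary probability of A is 0.2526.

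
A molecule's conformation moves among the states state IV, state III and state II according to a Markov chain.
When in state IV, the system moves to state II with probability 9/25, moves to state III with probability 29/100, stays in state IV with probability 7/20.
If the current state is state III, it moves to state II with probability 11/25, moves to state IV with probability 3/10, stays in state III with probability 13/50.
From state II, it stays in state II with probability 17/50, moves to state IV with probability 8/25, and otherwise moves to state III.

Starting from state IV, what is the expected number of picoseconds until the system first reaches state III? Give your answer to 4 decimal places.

Let t(s) be the expected number of picoseconds to first reach state III from state s, with t(state III) = 0. Conditioning on the first picosecond:
t(state IV) = 1 + 0.35·t(state IV) + 0.36·t(state II)
t(state II) = 1 + 0.32·t(state IV) + 0.34·t(state II)
Solving: t(state IV) = 3.2505, t(state II) = 3.0911.
Expected picoseconds from state IV to state III: 3.2505.

3.2505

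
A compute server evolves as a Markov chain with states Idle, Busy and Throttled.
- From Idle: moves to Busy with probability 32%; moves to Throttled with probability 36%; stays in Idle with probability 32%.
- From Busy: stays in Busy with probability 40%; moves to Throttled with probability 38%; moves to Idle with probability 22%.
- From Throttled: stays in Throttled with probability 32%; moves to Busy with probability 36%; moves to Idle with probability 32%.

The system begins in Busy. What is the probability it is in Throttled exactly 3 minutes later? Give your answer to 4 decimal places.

0.3532

Propagate the distribution vector 3 minutes from Busy.
After 0 minutes: (0.0000, 1.0000, 0.0000)
After 1 minute: (0.2200, 0.4000, 0.3800)
After 2 minutes: (0.2800, 0.3672, 0.3528)
After 3 minutes: (0.2833, 0.3635, 0.3532)
P(in Throttled after 3 minutes) = 0.3532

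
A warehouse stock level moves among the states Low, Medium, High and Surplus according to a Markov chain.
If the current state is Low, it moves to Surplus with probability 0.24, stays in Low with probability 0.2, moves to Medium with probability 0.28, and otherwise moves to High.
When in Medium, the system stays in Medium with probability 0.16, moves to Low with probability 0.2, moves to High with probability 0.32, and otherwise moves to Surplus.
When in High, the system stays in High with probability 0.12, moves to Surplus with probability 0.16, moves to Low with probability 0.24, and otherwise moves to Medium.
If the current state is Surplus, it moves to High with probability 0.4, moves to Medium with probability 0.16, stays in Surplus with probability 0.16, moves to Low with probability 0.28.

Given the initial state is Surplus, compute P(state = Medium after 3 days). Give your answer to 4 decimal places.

0.2648

Propagate the distribution vector 3 days from Surplus.
After 0 days: (0.0000, 0.0000, 0.0000, 1.0000)
After 1 day: (0.2800, 0.1600, 0.4000, 0.1600)
After 2 days: (0.2288, 0.3216, 0.2416, 0.2080)
After 3 days: (0.2263, 0.2648, 0.2792, 0.2298)
P(in Medium after 3 days) = 0.2648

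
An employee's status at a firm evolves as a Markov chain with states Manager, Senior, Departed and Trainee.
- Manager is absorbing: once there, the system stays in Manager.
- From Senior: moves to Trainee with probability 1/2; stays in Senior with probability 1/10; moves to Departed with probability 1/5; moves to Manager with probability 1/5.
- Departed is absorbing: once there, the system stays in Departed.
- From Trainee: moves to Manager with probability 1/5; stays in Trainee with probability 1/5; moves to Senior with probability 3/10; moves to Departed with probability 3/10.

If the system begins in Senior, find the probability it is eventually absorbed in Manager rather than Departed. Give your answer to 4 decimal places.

0.4561

Let h(s) be the probability of absorption at Manager starting from transient state s. Then h(Manager) = 1 and h(Departed) = 0. By first-step analysis:
h(Senior) = 0.2·1 + 0.1·h(Senior) + 0.2·0 + 0.5·h(Trainee)
h(Trainee) = 0.2·1 + 0.3·h(Senior) + 0.3·0 + 0.2·h(Trainee)
Solving: h(Senior) = 0.4561, h(Trainee) = 0.4211.
Starting from Senior, the probability is 0.4561.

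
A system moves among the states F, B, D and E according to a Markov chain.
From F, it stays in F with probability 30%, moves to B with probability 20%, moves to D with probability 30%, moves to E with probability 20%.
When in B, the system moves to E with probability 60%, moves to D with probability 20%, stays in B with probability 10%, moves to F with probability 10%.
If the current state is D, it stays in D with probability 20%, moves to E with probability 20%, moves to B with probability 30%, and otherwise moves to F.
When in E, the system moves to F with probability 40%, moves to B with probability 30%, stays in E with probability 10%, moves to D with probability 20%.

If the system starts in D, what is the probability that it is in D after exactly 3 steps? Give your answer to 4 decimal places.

0.2260

Propagate the distribution vector 3 steps from D.
After 0 steps: (0.0000, 0.0000, 1.0000, 0.0000)
After 1 step: (0.3000, 0.3000, 0.2000, 0.2000)
After 2 steps: (0.2600, 0.2100, 0.2300, 0.3000)
After 3 steps: (0.2880, 0.2320, 0.2260, 0.2540)
P(in D after 3 steps) = 0.2260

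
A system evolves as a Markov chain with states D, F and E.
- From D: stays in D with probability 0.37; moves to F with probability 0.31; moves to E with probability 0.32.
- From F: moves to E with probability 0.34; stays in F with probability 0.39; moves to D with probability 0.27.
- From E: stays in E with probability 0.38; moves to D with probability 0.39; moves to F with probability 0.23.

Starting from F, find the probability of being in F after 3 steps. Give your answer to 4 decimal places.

0.3073

Propagate the distribution vector 3 steps from F.
After 0 steps: (0.0000, 1.0000, 0.0000)
After 1 step: (0.2700, 0.3900, 0.3400)
After 2 steps: (0.3378, 0.3140, 0.3482)
After 3 steps: (0.3456, 0.3073, 0.3472)
P(in F after 3 steps) = 0.3073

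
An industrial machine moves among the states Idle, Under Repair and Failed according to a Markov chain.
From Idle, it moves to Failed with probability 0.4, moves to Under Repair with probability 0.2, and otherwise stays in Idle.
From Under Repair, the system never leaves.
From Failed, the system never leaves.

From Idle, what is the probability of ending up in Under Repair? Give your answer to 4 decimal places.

0.3333

Let h(s) be the probability of absorption at Under Repair starting from transient state s. Then h(Under Repair) = 1 and h(Failed) = 0. By first-step analysis:
h(Idle) = 0.4·h(Idle) + 0.2·1 + 0.4·0
Solving: h(Idle) = 0.3333.
Starting from Idle, the probability is 0.3333.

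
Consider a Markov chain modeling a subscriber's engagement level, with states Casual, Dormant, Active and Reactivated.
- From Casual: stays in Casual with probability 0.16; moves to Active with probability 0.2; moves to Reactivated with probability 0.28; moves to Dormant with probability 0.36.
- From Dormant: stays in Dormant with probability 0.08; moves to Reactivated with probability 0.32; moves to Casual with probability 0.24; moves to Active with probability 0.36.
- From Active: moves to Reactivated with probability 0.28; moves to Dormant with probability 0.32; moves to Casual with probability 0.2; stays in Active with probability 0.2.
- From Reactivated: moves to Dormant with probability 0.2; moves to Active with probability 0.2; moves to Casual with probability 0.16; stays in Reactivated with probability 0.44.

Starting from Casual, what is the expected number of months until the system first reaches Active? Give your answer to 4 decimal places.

Let t(s) be the expected number of months to first reach Active from state s, with t(Active) = 0. Conditioning on the first month:
t(Casual) = 1 + 0.16·t(Casual) + 0.36·t(Dormant) + 0.28·t(Reactivated)
t(Dormant) = 1 + 0.24·t(Casual) + 0.08·t(Dormant) + 0.32·t(Reactivated)
t(Reactivated) = 1 + 0.16·t(Casual) + 0.2·t(Dormant) + 0.44·t(Reactivated)
Solving: t(Casual) = 4.1998, t(Dormant) = 3.6779, t(Reactivated) = 4.2992.
Expected months from Casual to Active: 4.1998.

4.1998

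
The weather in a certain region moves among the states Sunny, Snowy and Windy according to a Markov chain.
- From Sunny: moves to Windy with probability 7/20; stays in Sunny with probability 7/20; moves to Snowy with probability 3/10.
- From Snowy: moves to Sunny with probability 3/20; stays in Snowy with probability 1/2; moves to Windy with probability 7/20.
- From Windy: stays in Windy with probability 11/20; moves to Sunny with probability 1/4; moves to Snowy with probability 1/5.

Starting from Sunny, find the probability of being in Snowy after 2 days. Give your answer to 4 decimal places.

0.3250

Sum over the intermediate state after 1 day:
P = P(Sunny→Sunny)·P(Sunny→Snowy) + P(Sunny→Snowy)·P(Snowy→Snowy) + P(Sunny→Windy)·P(Windy→Snowy)
  = 0.35×0.3 + 0.3×0.5 + 0.35×0.2
  = 0.1050 + 0.1500 + 0.0700 = 0.3250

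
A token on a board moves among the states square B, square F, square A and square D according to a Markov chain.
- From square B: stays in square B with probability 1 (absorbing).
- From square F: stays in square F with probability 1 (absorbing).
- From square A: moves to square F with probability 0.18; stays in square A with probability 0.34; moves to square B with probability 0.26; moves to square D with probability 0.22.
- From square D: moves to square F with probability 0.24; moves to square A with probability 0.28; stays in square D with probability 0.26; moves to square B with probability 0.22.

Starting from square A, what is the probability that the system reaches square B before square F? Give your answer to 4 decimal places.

Let h(s) be the probability of absorption at square B starting from transient state s. Then h(square B) = 1 and h(square F) = 0. By first-step analysis:
h(square A) = 0.26·1 + 0.18·0 + 0.34·h(square A) + 0.22·h(square D)
h(square D) = 0.22·1 + 0.24·0 + 0.28·h(square A) + 0.26·h(square D)
Solving: h(square A) = 0.5642, h(square D) = 0.5108.
Starting from square A, the probability is 0.5642.

0.5642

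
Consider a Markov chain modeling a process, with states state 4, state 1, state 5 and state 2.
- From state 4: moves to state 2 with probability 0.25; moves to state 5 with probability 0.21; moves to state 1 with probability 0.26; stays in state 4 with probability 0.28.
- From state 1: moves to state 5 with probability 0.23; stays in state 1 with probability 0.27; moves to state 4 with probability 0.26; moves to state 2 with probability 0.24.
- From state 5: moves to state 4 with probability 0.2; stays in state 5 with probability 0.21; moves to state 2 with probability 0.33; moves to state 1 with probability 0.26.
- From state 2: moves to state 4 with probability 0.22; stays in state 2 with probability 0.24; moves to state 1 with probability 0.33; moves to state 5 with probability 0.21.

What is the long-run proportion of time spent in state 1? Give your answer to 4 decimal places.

0.2811

Let the stationary distribution be π with π = πP and π_1 + π_2 + π_3 + π_4 = 1.
π_1 = 0.28·π_1 + 0.26·π_2 + 0.2·π_3 + 0.22·π_4
π_2 = 0.26·π_1 + 0.27·π_2 + 0.26·π_3 + 0.33·π_4
π_3 = 0.21·π_1 + 0.23·π_2 + 0.21·π_3 + 0.21·π_4
Solving with the normalization constraint gives π = (0.2414, 0.2811, 0.2156, 0.2618).
So the stationary probability of state 1 is 0.2811.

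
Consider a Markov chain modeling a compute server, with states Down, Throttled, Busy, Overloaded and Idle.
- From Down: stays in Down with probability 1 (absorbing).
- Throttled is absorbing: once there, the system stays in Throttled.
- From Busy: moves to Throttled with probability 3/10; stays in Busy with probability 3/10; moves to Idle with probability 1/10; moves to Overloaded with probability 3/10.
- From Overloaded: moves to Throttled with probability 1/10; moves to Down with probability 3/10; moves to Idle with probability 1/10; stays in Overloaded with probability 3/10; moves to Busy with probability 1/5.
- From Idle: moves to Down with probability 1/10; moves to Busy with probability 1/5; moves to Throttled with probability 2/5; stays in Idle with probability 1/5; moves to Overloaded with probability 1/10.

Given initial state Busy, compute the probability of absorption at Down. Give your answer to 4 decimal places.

Let h(s) be the probability of absorption at Down starting from transient state s. Then h(Down) = 1 and h(Throttled) = 0. By first-step analysis:
h(Busy) = 0.3·0 + 0.3·h(Busy) + 0.3·h(Overloaded) + 0.1·h(Idle)
h(Overloaded) = 0.3·1 + 0.1·0 + 0.2·h(Busy) + 0.3·h(Overloaded) + 0.1·h(Idle)
h(Idle) = 0.1·1 + 0.4·0 + 0.2·h(Busy) + 0.1·h(Overloaded) + 0.2·h(Idle)
Solving: h(Busy) = 0.2698, h(Overloaded) = 0.5429, h(Idle) = 0.2603.
Starting from Busy, the probability is 0.2698.

0.2698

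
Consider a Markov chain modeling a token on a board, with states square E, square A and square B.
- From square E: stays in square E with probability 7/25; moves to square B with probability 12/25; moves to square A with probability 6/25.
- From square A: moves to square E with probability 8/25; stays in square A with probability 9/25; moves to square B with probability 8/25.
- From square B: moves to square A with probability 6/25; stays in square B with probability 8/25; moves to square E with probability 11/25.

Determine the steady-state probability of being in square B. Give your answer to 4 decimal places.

Let the stationary distribution be π with π = πP and π_1 + π_2 + π_3 = 1.
π_1 = 0.28·π_1 + 0.32·π_2 + 0.44·π_3
π_2 = 0.24·π_1 + 0.36·π_2 + 0.24·π_3
Solving with the normalization constraint gives π = (0.3511, 0.2727, 0.3762).
So the stationary probability of square B is 0.3762.

0.3762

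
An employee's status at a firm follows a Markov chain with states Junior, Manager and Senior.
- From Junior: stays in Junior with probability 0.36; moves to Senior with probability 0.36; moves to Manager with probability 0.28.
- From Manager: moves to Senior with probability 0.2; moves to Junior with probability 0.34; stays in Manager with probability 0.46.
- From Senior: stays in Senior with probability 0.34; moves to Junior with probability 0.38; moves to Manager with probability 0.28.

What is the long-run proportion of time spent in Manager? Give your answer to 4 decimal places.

Let the stationary distribution be π with π = πP and π_1 + π_2 + π_3 = 1.
π_1 = 0.36·π_1 + 0.34·π_2 + 0.38·π_3
π_2 = 0.28·π_1 + 0.46·π_2 + 0.28·π_3
Solving with the normalization constraint gives π = (0.3592, 0.3415, 0.2994).
So the stationary probability of Manager is 0.3415.

0.3415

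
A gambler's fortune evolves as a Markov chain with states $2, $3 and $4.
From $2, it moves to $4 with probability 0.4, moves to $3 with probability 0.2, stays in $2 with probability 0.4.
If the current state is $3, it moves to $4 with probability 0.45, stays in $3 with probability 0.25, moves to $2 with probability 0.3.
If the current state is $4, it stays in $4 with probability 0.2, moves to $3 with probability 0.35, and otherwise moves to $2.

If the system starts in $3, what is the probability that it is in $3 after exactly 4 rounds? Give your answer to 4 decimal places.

0.2655

Propagate the distribution vector 4 rounds from $3.
After 0 rounds: (0.0000, 1.0000, 0.0000)
After 1 round: (0.3000, 0.2500, 0.4500)
After 2 rounds: (0.3975, 0.2800, 0.3225)
After 3 rounds: (0.3881, 0.2624, 0.3495)
After 4 rounds: (0.3912, 0.2655, 0.3432)
P(in $3 after 4 rounds) = 0.2655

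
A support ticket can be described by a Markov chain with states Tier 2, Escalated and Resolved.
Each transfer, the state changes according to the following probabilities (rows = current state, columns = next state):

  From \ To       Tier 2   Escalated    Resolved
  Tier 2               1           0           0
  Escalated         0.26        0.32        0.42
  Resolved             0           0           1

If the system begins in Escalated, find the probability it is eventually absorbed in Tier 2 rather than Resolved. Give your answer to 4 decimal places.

0.3824

Let h(s) be the probability of absorption at Tier 2 starting from transient state s. Then h(Tier 2) = 1 and h(Resolved) = 0. By first-step analysis:
h(Escalated) = 0.26·1 + 0.32·h(Escalated) + 0.42·0
Solving: h(Escalated) = 0.3824.
Starting from Escalated, the probability is 0.3824.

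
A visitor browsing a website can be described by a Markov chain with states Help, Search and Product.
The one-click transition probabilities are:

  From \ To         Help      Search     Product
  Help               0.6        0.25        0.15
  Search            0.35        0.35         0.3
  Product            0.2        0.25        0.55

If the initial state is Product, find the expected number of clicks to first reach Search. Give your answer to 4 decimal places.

4.0000

Let t(s) be the expected number of clicks to first reach Search from state s, with t(Search) = 0. Conditioning on the first click:
t(Help) = 1 + 0.6·t(Help) + 0.15·t(Product)
t(Product) = 1 + 0.2·t(Help) + 0.55·t(Product)
Solving: t(Help) = 4.0000, t(Product) = 4.0000.
Expected clicks from Product to Search: 4.0000.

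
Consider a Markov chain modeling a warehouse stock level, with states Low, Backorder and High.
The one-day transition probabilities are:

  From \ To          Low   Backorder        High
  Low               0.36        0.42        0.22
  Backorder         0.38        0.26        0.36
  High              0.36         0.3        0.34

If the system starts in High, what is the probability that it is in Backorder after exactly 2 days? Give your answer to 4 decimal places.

0.3312

Sum over the intermediate state after 1 day:
P = P(High→Low)·P(Low→Backorder) + P(High→Backorder)·P(Backorder→Backorder) + P(High→High)·P(High→Backorder)
  = 0.36×0.42 + 0.3×0.26 + 0.34×0.3
  = 0.1512 + 0.0780 + 0.1020 = 0.3312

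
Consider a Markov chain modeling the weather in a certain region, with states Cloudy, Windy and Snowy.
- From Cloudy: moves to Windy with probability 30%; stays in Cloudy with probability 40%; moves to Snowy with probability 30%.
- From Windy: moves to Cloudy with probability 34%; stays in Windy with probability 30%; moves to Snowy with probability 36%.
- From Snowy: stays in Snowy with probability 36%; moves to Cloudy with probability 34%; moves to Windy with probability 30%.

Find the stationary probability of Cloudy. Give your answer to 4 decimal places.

Let the stationary distribution be π with π = πP and π_1 + π_2 + π_3 = 1.
π_1 = 0.4·π_1 + 0.34·π_2 + 0.34·π_3
π_2 = 0.3·π_1 + 0.3·π_2 + 0.3·π_3
Solving with the normalization constraint gives π = (0.3617, 0.3000, 0.3383).
So the stationary probability of Cloudy is 0.3617.

0.3617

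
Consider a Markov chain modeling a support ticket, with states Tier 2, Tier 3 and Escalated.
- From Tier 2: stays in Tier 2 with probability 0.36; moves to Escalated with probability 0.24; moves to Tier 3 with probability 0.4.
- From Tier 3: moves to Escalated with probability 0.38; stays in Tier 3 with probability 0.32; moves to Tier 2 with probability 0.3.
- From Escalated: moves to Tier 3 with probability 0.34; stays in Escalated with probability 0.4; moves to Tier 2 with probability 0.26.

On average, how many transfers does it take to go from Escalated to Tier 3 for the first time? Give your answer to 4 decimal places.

2.7985

Let t(s) be the expected number of transfers to first reach Tier 3 from state s, with t(Tier 3) = 0. Conditioning on the first transfer:
t(Tier 2) = 1 + 0.36·t(Tier 2) + 0.24·t(Escalated)
t(Escalated) = 1 + 0.26·t(Tier 2) + 0.4·t(Escalated)
Solving: t(Tier 2) = 2.6119, t(Escalated) = 2.7985.
Expected transfers from Escalated to Tier 3: 2.7985.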